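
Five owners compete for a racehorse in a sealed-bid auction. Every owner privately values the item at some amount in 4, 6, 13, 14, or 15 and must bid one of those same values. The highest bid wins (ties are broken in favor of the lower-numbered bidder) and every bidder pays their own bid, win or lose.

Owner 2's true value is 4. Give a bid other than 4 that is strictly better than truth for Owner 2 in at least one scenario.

Suppose Owner 1 bids 4, Owner 3 bids 4, Owner 4 bids 4 and Owner 5 bids 4.
Bid 4: loses but pays 4, utility -4.
Bid 6: wins, pays 6, utility 4 - 6 = -2.
So bidding 6 beats truth here (-2 > -4).

6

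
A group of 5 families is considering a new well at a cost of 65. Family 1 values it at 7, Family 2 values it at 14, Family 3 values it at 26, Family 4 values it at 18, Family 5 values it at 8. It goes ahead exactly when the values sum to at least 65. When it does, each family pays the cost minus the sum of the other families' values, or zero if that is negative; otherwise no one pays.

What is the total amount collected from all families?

Total value 73 ≥ cost 65, so it is built.
Family 1: others sum to 66; max(0, 65 - 66) = 0.
Family 2: others sum to 59; max(0, 65 - 59) = 6.
Family 3: others sum to 47; max(0, 65 - 47) = 18.
Family 4: others sum to 55; max(0, 65 - 55) = 10.
Family 5: others sum to 65; max(0, 65 - 65) = 0.
Total collected = 0 + 6 + 18 + 10 + 0 = 34.

34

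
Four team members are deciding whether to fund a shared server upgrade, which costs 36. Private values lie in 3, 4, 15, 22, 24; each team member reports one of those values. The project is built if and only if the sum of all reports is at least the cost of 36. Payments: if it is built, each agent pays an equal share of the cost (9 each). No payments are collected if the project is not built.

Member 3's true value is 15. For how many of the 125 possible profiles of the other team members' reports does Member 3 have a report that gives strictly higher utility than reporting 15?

Others report (4, 4, 4): truth gives 0; report 24 gives 6 > 0. Violating.
Others report (3, 3, 3): truth gives 0; no alternative beats it.
Others report (3, 3, 4): truth gives 0; no alternative beats it.
(Checking all 125 profiles: 1 has a profitable deviation, 124 do not.)

1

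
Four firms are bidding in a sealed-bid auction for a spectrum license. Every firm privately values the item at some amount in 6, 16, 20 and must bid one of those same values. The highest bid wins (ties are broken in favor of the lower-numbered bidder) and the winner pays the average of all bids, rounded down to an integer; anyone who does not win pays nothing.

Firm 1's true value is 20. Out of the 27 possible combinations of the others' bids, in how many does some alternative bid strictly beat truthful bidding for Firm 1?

8

Others bid (6, 6, 6): truth gives 11; bid 6 gives 14 > 11. Violating.
Others bid (6, 6, 16): truth gives 8; bid 16 gives 9 > 8. Violating.
Others bid (6, 16, 6): truth gives 8; bid 16 gives 9 > 8. Violating.
Others bid (6, 16, 16): truth gives 6; bid 16 gives 7 > 6. Violating.
Others bid (6, 6, 20): truth gives 7; no alternative beats it.
Others bid (6, 16, 20): truth gives 5; no alternative beats it.
(Checking all 27 profiles: 8 have a profitable deviation, 19 do not.)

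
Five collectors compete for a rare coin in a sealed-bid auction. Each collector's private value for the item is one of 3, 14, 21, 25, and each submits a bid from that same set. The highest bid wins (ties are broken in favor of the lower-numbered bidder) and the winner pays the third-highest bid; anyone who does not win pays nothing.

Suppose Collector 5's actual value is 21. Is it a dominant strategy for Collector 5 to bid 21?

No

Consider the case where Collector 1 bids 3, Collector 2 bids 3, Collector 3 bids 3 and Collector 4 bids 21.
Truthful bid 21: loses, pays 0, utility 0.
Bid 25 instead: wins, pays 3, utility 21 - 3 = 18.
Since 18 > 0, bidding 25 is strictly better here, so truthful bidding is not dominant.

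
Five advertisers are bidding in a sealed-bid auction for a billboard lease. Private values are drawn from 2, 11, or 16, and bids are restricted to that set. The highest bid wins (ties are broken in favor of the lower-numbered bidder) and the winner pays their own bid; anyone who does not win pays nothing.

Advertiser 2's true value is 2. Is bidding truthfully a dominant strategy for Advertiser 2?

Yes

Check each profile of the others' bids and compare truth against every alternative bid.
Others bid (2, 2, 2, 2): truth gives 0, best alternative gives -9.
Others bid (2, 2, 2, 11): truth gives 0, best alternative gives -9.
Others bid (2, 2, 11, 2): truth gives 0, best alternative gives -9.
Others bid (2, 2, 11, 11): truth gives 0, best alternative gives -9.
Others bid (2, 11, 2, 2): truth gives 0, best alternative gives -9.
Others bid (2, 11, 2, 11): truth gives 0, best alternative gives -9.
(Remaining 75 profiles checked similarly; truth is weakly best in each.)
In every case the truthful bid is at least as good as any alternative, so it is a dominant strategy.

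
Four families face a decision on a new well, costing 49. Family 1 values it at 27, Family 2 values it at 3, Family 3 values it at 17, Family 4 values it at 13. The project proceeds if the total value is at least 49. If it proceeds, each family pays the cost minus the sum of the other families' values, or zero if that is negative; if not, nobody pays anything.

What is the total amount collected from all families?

24

Total value 60 ≥ cost 49, so it is built.
Family 1: others sum to 33; max(0, 49 - 33) = 16.
Family 2: others sum to 57; max(0, 49 - 57) = 0.
Family 3: others sum to 43; max(0, 49 - 43) = 6.
Family 4: others sum to 47; max(0, 49 - 47) = 2.
Total collected = 16 + 0 + 6 + 2 = 24.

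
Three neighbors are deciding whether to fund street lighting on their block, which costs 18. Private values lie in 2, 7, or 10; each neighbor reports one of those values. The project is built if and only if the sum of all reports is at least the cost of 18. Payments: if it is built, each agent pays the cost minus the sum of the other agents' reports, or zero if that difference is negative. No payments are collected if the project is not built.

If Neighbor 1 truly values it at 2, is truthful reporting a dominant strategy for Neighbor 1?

Check each profile of the others' reports and compare truth against every alternative report.
Others report (2, 10): truth gives 0, best alternative gives -4.
Others report (10, 2): truth gives 0, best alternative gives -4.
Others report (7, 7): truth gives 0, best alternative gives -2.
Others report (10, 10): truth gives 2, best alternative gives 2.
Others report (7, 10): truth gives 1, best alternative gives 1.
Others report (10, 7): truth gives 1, best alternative gives 1.
(Remaining 3 profiles checked similarly; truth is weakly best in each.)
In every case the truthful report is at least as good as any alternative, so it is a dominant strategy.

Yes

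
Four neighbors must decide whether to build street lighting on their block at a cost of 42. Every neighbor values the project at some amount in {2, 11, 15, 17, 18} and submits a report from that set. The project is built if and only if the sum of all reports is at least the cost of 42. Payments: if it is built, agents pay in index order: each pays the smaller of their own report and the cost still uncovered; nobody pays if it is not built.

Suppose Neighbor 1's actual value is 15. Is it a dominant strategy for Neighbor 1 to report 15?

No

Consider the case where Neighbor 2 reports 2, Neighbor 3 reports 11 and Neighbor 4 reports 18.
Truthful report 15: project built, pays 15, utility 15 - 15 = 0.
Report 11 instead: project built, pays 11, utility 15 - 11 = 4.
Since 4 > 0, reporting 11 is strictly better here, so truthful reporting is not dominant.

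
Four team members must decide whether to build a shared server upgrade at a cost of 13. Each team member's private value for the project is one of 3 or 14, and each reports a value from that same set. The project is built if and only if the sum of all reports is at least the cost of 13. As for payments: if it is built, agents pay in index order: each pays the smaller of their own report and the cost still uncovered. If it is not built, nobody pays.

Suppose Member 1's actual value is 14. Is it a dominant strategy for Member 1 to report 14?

No

Consider the case where Member 2 reports 3, Member 3 reports 3 and Member 4 reports 14.
Truthful report 14: project built, pays 13, utility 14 - 13 = 1.
Report 3 instead: project built, pays 3, utility 14 - 3 = 11.
Since 11 > 1, reporting 3 is strictly better here, so truthful reporting is not dominant.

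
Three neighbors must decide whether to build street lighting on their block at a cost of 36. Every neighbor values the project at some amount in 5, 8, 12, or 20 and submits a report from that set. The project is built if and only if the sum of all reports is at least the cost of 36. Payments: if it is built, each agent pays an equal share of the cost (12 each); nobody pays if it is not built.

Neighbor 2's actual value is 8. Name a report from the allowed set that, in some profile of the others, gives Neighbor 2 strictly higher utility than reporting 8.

Suppose Neighbor 1 reports 8 and Neighbor 3 reports 20.
Report 8: project built, pays 12, utility 8 - 12 = -4.
Report 5: project not built, utility 0.
So reporting 5 beats truth here (0 > -4).

5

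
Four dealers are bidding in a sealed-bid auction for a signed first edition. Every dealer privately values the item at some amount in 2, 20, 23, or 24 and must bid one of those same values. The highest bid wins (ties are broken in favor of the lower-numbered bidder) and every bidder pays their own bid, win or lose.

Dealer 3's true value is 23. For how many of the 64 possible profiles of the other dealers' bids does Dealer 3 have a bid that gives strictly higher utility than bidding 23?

Others bid (2, 2, 2): truth gives 0; bid 20 gives 3 > 0. Violating.
Others bid (2, 2, 20): truth gives 0; bid 20 gives 3 > 0. Violating.
Others bid (2, 2, 24): truth gives -23; bid 24 gives -1 > -23. Violating.
Others bid (2, 20, 24): truth gives -23; bid 24 gives -1 > -23. Violating.
Others bid (2, 2, 23): truth gives 0; no alternative beats it.
Others bid (2, 20, 2): truth gives 0; no alternative beats it.
(Checking all 64 profiles: 54 have a profitable deviation, 10 do not.)

54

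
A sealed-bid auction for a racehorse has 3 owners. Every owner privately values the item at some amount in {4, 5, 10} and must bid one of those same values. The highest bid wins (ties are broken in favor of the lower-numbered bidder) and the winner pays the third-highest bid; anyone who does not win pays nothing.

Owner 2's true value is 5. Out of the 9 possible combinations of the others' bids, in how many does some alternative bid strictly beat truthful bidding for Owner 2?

Others bid (4, 10): truth gives 0; bid 10 gives 1 > 0. Violating.
Others bid (5, 4): truth gives 0; bid 10 gives 1 > 0. Violating.
Others bid (4, 4): truth gives 1; no alternative beats it.
Others bid (4, 5): truth gives 1; no alternative beats it.
(Checking all 9 profiles: 2 have a profitable deviation, 7 do not.)

2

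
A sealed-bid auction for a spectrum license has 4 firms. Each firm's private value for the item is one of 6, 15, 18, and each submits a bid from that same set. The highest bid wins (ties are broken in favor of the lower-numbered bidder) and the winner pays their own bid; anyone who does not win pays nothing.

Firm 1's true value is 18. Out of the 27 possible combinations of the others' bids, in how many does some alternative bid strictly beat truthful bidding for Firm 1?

Others bid (6, 6, 6): truth gives 0; bid 6 gives 12 > 0. Violating.
Others bid (6, 6, 15): truth gives 0; bid 15 gives 3 > 0. Violating.
Others bid (6, 15, 6): truth gives 0; bid 15 gives 3 > 0. Violating.
Others bid (6, 15, 15): truth gives 0; bid 15 gives 3 > 0. Violating.
Others bid (6, 6, 18): truth gives 0; no alternative beats it.
Others bid (6, 15, 18): truth gives 0; no alternative beats it.
(Checking all 27 profiles: 8 have a profitable deviation, 19 do not.)

8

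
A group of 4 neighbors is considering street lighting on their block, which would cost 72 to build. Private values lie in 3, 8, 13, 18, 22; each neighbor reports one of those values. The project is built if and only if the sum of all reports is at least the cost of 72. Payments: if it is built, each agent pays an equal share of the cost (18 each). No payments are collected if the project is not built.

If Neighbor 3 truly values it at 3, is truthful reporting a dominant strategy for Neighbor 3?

Yes

Check each profile of the others' reports and compare truth against every alternative report.
Others report (22, 22, 22): truth gives 0, best alternative gives -15.
Others report (3, 3, 3): truth gives 0, best alternative gives 0.
Others report (3, 3, 8): truth gives 0, best alternative gives 0.
Others report (3, 3, 13): truth gives 0, best alternative gives 0.
Others report (3, 3, 18): truth gives 0, best alternative gives 0.
Others report (3, 3, 22): truth gives 0, best alternative gives 0.
(Remaining 119 profiles checked similarly; truth is weakly best in each.)
In every case the truthful report is at least as good as any alternative, so it is a dominant strategy.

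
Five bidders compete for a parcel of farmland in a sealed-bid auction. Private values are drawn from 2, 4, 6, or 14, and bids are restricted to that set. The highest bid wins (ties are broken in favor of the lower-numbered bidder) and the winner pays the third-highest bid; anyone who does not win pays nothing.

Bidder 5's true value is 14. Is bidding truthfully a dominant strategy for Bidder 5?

Check each profile of the others' bids and compare truth against every alternative bid.
Others bid (2, 2, 2, 6): truth gives 12, best alternative gives 0.
Others bid (2, 2, 6, 2): truth gives 12, best alternative gives 0.
Others bid (2, 6, 2, 2): truth gives 12, best alternative gives 0.
Others bid (6, 2, 2, 2): truth gives 12, best alternative gives 0.
Others bid (2, 2, 4, 6): truth gives 10, best alternative gives 0.
Others bid (2, 2, 6, 4): truth gives 10, best alternative gives 0.
(Remaining 250 profiles checked similarly; truth is weakly best in each.)
In every case the truthful bid is at least as good as any alternative, so it is a dominant strategy.

Yes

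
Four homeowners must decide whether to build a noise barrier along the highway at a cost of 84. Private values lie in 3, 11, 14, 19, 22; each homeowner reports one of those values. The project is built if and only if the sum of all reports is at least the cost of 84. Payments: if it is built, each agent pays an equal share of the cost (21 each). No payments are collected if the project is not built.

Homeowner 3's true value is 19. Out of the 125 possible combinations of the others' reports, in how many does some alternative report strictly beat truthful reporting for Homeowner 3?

1

Others report (22, 22, 22): truth gives -2; report 3 gives 0 > -2. Violating.
Others report (3, 3, 3): truth gives 0; no alternative beats it.
Others report (3, 3, 11): truth gives 0; no alternative beats it.
(Checking all 125 profiles: 1 has a profitable deviation, 124 do not.)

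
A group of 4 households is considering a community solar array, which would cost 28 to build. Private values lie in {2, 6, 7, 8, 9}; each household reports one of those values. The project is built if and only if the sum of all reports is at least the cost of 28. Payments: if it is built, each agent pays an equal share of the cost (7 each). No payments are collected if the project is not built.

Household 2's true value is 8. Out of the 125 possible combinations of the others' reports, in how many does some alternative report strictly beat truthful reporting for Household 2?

9

Others report (2, 8, 9): truth gives 0; report 9 gives 1 > 0. Violating.
Others report (2, 9, 8): truth gives 0; report 9 gives 1 > 0. Violating.
Others report (6, 6, 7): truth gives 0; report 9 gives 1 > 0. Violating.
Others report (6, 7, 6): truth gives 0; report 9 gives 1 > 0. Violating.
Others report (2, 2, 2): truth gives 0; no alternative beats it.
Others report (2, 2, 6): truth gives 0; no alternative beats it.
(Checking all 125 profiles: 9 have a profitable deviation, 116 do not.)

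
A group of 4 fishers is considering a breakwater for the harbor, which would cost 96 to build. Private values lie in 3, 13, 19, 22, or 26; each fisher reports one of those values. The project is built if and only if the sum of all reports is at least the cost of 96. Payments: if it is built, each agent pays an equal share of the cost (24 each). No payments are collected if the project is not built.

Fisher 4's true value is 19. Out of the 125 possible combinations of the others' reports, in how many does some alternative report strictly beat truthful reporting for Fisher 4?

1

Others report (26, 26, 26): truth gives -5; report 3 gives 0 > -5. Violating.
Others report (3, 3, 3): truth gives 0; no alternative beats it.
Others report (3, 3, 13): truth gives 0; no alternative beats it.
(Checking all 125 profiles: 1 has a profitable deviation, 124 do not.)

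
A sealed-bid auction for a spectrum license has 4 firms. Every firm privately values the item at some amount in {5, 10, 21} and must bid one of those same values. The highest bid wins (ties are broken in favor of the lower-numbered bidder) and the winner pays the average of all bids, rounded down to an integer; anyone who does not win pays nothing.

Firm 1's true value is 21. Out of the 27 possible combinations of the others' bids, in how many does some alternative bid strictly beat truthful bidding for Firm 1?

Others bid (5, 5, 5): truth gives 12; bid 5 gives 16 > 12. Violating.
Others bid (5, 5, 10): truth gives 11; bid 10 gives 14 > 11. Violating.
Others bid (5, 10, 5): truth gives 11; bid 10 gives 14 > 11. Violating.
Others bid (5, 10, 10): truth gives 10; bid 10 gives 13 > 10. Violating.
Others bid (5, 5, 21): truth gives 8; no alternative beats it.
Others bid (5, 10, 21): truth gives 7; no alternative beats it.
(Checking all 27 profiles: 8 have a profitable deviation, 19 do not.)

8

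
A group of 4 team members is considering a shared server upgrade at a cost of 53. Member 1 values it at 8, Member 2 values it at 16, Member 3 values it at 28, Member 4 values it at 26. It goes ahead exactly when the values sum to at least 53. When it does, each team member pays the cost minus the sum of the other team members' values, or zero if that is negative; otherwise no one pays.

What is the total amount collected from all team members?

4

Total value 78 ≥ cost 53, so it is built.
Member 1: others sum to 70; max(0, 53 - 70) = 0.
Member 2: others sum to 62; max(0, 53 - 62) = 0.
Member 3: others sum to 50; max(0, 53 - 50) = 3.
Member 4: others sum to 52; max(0, 53 - 52) = 1.
Total collected = 0 + 0 + 3 + 1 = 4.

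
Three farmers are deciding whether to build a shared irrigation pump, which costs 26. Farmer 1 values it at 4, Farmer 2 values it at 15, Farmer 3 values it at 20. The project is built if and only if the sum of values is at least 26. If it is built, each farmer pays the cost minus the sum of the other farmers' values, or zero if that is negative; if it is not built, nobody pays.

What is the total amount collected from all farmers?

Total value 39 ≥ cost 26, so it is built.
Farmer 1: others sum to 35; max(0, 26 - 35) = 0.
Farmer 2: others sum to 24; max(0, 26 - 24) = 2.
Farmer 3: others sum to 19; max(0, 26 - 19) = 7.
Total collected = 0 + 2 + 7 = 9.

9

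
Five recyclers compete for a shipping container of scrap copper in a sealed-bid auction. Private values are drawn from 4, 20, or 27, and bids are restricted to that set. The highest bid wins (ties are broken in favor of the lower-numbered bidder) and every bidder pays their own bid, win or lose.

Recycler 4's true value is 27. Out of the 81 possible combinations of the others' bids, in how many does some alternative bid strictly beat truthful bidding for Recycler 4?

Others bid (4, 4, 4, 4): truth gives 0; bid 20 gives 7 > 0. Violating.
Others bid (4, 4, 4, 20): truth gives 0; bid 20 gives 7 > 0. Violating.
Others bid (4, 4, 27, 4): truth gives -27; bid 4 gives -4 > -27. Violating.
Others bid (4, 4, 27, 20): truth gives -27; bid 4 gives -4 > -27. Violating.
Others bid (4, 4, 4, 27): truth gives 0; no alternative beats it.
Others bid (4, 4, 20, 4): truth gives 0; no alternative beats it.
(Checking all 81 profiles: 59 have a profitable deviation, 22 do not.)

59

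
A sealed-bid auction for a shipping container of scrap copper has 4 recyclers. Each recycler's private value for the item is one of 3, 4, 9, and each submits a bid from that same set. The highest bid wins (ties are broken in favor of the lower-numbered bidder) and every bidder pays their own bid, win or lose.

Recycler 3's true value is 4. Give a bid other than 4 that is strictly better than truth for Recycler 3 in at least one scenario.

3

Suppose Recycler 1 bids 3, Recycler 2 bids 3 and Recycler 4 bids 9.
Bid 4: loses but pays 4, utility -4.
Bid 3: loses but pays 3, utility -3.
So bidding 3 beats truth here (-3 > -4).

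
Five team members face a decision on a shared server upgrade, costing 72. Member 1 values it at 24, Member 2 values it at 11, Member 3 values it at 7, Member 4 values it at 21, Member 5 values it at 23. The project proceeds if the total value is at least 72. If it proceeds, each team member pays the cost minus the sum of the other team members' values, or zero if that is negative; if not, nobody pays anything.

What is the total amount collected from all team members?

Total value 86 ≥ cost 72, so it is built.
Member 1: others sum to 62; max(0, 72 - 62) = 10.
Member 2: others sum to 75; max(0, 72 - 75) = 0.
Member 3: others sum to 79; max(0, 72 - 79) = 0.
Member 4: others sum to 65; max(0, 72 - 65) = 7.
Member 5: others sum to 63; max(0, 72 - 63) = 9.
Total collected = 10 + 0 + 0 + 7 + 9 = 26.

26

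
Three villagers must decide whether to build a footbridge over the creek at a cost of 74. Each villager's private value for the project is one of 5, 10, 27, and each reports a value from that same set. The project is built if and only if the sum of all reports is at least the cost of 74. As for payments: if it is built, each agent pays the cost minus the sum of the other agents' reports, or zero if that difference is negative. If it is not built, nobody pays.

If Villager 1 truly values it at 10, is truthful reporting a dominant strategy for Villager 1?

Yes

Check each profile of the others' reports and compare truth against every alternative report.
Others report (5, 5): truth gives 0, best alternative gives 0.
Others report (5, 10): truth gives 0, best alternative gives 0.
Others report (5, 27): truth gives 0, best alternative gives 0.
Others report (10, 5): truth gives 0, best alternative gives 0.
Others report (10, 10): truth gives 0, best alternative gives 0.
Others report (10, 27): truth gives 0, best alternative gives 0.
(Remaining 3 profiles checked similarly; truth is weakly best in each.)
In every case the truthful report is at least as good as any alternative, so it is a dominant strategy.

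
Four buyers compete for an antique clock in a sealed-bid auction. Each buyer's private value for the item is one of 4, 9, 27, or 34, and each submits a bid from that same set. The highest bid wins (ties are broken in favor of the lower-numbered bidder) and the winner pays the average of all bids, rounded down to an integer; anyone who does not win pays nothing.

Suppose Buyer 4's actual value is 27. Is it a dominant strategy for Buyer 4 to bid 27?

Consider the case where Buyer 1 bids 4, Buyer 2 bids 4 and Buyer 3 bids 4.
Truthful bid 27: wins, pays 9, utility 27 - 9 = 18.
Bid 9 instead: wins, pays 5, utility 27 - 5 = 22.
Since 22 > 18, bidding 9 is strictly better here, so truthful bidding is not dominant.

No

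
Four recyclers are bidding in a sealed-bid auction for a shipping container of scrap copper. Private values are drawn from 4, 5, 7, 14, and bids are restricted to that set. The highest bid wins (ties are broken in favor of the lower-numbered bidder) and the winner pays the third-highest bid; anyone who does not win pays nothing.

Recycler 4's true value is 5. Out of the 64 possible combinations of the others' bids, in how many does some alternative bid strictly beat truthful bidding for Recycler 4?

Others bid (4, 4, 5): truth gives 0; bid 7 gives 1 > 0. Violating.
Others bid (4, 4, 7): truth gives 0; bid 14 gives 1 > 0. Violating.
Others bid (4, 5, 4): truth gives 0; bid 7 gives 1 > 0. Violating.
Others bid (4, 7, 4): truth gives 0; bid 14 gives 1 > 0. Violating.
Others bid (4, 4, 4): truth gives 1; no alternative beats it.
Others bid (4, 4, 14): truth gives 0; no alternative beats it.
(Checking all 64 profiles: 6 have a profitable deviation, 58 do not.)

6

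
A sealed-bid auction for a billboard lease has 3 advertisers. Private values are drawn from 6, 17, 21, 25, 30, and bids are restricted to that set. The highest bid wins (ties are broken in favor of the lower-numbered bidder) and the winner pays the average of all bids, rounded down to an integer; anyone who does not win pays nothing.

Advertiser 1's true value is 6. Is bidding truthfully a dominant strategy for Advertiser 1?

Yes

Check each profile of the others' bids and compare truth against every alternative bid.
Others bid (17, 17): truth gives 0, best alternative gives -11.
Others bid (6, 17): truth gives 0, best alternative gives -7.
Others bid (17, 6): truth gives 0, best alternative gives -7.
Others bid (6, 6): truth gives 0, best alternative gives -3.
Others bid (6, 21): truth gives 0, best alternative gives 0.
Others bid (6, 25): truth gives 0, best alternative gives 0.
(Remaining 19 profiles checked similarly; truth is weakly best in each.)
In every case the truthful bid is at least as good as any alternative, so it is a dominant strategy.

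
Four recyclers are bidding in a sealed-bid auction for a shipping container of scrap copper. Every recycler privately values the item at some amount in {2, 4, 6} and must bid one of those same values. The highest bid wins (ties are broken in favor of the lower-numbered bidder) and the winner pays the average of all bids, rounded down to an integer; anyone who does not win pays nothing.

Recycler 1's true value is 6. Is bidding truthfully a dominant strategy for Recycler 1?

Consider the case where Recycler 2 bids 2, Recycler 3 bids 2 and Recycler 4 bids 2.
Truthful bid 6: wins, pays 3, utility 6 - 3 = 3.
Bid 2 instead: wins, pays 2, utility 6 - 2 = 4.
Since 4 > 3, bidding 2 is strictly better here, so truthful bidding is not dominant.

No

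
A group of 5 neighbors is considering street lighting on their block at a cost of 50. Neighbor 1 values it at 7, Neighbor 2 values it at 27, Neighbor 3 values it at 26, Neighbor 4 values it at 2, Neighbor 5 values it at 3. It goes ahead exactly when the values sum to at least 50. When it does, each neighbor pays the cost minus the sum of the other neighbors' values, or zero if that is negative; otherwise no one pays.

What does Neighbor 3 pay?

Total value 65 ≥ cost 50, so the project is built.
The other neighbors' values sum to 39.
Cost minus that sum is 50 - 39 = 11.

11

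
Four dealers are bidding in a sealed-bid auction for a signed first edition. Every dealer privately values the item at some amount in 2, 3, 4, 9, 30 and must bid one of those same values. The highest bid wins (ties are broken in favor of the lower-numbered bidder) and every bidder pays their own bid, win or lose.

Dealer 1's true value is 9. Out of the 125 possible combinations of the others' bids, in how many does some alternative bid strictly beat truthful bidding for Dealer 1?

Others bid (2, 2, 2): truth gives 0; bid 2 gives 7 > 0. Violating.
Others bid (2, 2, 3): truth gives 0; bid 3 gives 6 > 0. Violating.
Others bid (2, 2, 4): truth gives 0; bid 4 gives 5 > 0. Violating.
Others bid (2, 2, 30): truth gives -9; bid 2 gives -2 > -9. Violating.
Others bid (2, 2, 9): truth gives 0; no alternative beats it.
Others bid (2, 3, 9): truth gives 0; no alternative beats it.
(Checking all 125 profiles: 88 have a profitable deviation, 37 do not.)

88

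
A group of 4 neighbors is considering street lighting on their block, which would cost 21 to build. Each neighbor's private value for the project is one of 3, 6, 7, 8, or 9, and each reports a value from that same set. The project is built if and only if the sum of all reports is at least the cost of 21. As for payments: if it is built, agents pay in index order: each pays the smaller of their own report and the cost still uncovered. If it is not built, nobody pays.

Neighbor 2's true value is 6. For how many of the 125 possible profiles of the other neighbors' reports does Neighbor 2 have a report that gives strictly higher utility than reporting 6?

94

Others report (3, 6, 9): truth gives 0; report 3 gives 3 > 0. Violating.
Others report (3, 7, 8): truth gives 0; report 3 gives 3 > 0. Violating.
Others report (3, 7, 9): truth gives 0; report 3 gives 3 > 0. Violating.
Others report (3, 8, 7): truth gives 0; report 3 gives 3 > 0. Violating.
Others report (3, 3, 3): truth gives 0; no alternative beats it.
Others report (3, 3, 6): truth gives 0; no alternative beats it.
(Checking all 125 profiles: 94 have a profitable deviation, 31 do not.)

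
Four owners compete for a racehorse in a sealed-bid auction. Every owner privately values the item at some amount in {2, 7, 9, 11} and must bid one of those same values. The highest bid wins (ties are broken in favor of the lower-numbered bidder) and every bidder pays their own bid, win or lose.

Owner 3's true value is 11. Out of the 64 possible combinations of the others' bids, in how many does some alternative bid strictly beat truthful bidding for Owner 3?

Others bid (2, 2, 2): truth gives 0; bid 7 gives 4 > 0. Violating.
Others bid (2, 2, 7): truth gives 0; bid 7 gives 4 > 0. Violating.
Others bid (2, 2, 9): truth gives 0; bid 9 gives 2 > 0. Violating.
Others bid (2, 7, 2): truth gives 0; bid 9 gives 2 > 0. Violating.
Others bid (2, 2, 11): truth gives 0; no alternative beats it.
Others bid (2, 7, 11): truth gives 0; no alternative beats it.
(Checking all 64 profiles: 40 have a profitable deviation, 24 do not.)

40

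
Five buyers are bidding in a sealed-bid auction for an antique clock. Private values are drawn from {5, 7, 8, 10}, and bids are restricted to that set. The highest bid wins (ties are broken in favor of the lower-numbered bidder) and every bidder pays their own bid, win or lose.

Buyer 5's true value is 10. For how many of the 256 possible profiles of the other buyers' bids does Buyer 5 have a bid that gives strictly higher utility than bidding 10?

Others bid (5, 5, 5, 5): truth gives 0; bid 7 gives 3 > 0. Violating.
Others bid (5, 5, 5, 7): truth gives 0; bid 8 gives 2 > 0. Violating.
Others bid (5, 5, 5, 10): truth gives -10; bid 5 gives -5 > -10. Violating.
Others bid (5, 5, 7, 5): truth gives 0; bid 8 gives 2 > 0. Violating.
Others bid (5, 5, 5, 8): truth gives 0; no alternative beats it.
Others bid (5, 5, 7, 8): truth gives 0; no alternative beats it.
(Checking all 256 profiles: 191 have a profitable deviation, 65 do not.)

191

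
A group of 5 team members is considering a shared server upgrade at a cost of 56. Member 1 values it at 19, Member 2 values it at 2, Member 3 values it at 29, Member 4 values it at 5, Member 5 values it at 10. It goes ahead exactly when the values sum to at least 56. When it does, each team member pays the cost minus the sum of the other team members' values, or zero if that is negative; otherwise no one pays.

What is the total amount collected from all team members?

Total value 65 ≥ cost 56, so it is built.
Member 1: others sum to 46; max(0, 56 - 46) = 10.
Member 2: others sum to 63; max(0, 56 - 63) = 0.
Member 3: others sum to 36; max(0, 56 - 36) = 20.
Member 4: others sum to 60; max(0, 56 - 60) = 0.
Member 5: others sum to 55; max(0, 56 - 55) = 1.
Total collected = 10 + 0 + 20 + 0 + 1 = 31.

31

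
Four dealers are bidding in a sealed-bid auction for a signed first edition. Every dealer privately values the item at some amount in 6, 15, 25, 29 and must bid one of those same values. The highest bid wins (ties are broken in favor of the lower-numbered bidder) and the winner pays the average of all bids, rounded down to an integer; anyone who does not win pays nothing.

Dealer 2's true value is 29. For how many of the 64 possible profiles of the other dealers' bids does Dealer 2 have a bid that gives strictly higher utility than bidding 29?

18

Others bid (6, 6, 6): truth gives 18; bid 15 gives 21 > 18. Violating.
Others bid (6, 6, 15): truth gives 15; bid 15 gives 19 > 15. Violating.
Others bid (6, 6, 25): truth gives 13; bid 25 gives 14 > 13. Violating.
Others bid (6, 15, 6): truth gives 15; bid 15 gives 19 > 15. Violating.
Others bid (6, 6, 29): truth gives 12; no alternative beats it.
Others bid (6, 15, 29): truth gives 10; no alternative beats it.
(Checking all 64 profiles: 18 have a profitable deviation, 46 do not.)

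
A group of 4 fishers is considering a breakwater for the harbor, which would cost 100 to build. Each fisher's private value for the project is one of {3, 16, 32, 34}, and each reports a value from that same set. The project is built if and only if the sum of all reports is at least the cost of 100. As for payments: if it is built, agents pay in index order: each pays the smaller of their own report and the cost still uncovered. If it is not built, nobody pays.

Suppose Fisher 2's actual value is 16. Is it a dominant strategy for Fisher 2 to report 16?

Consider the case where Fisher 1 reports 32, Fisher 3 reports 32 and Fisher 4 reports 34.
Truthful report 16: project built, pays 16, utility 16 - 16 = 0.
Report 3 instead: project built, pays 3, utility 16 - 3 = 13.
Since 13 > 0, reporting 3 is strictly better here, so truthful reporting is not dominant.

No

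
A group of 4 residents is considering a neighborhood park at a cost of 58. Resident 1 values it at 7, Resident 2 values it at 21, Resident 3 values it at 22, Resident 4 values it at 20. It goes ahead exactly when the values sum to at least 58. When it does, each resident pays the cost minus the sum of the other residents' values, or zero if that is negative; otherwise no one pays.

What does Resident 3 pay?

10

Total value 70 ≥ cost 58, so the project is built.
The other residents' values sum to 48.
Cost minus that sum is 58 - 48 = 10.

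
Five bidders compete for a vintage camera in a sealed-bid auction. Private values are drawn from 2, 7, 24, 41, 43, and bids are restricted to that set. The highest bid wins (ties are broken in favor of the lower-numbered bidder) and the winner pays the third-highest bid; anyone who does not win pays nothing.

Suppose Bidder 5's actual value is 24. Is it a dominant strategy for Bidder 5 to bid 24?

No

Consider the case where Bidder 1 bids 2, Bidder 2 bids 2, Bidder 3 bids 2 and Bidder 4 bids 24.
Truthful bid 24: loses, pays 0, utility 0.
Bid 41 instead: wins, pays 2, utility 24 - 2 = 22.
Since 22 > 0, bidding 41 is strictly better here, so truthful bidding is not dominant.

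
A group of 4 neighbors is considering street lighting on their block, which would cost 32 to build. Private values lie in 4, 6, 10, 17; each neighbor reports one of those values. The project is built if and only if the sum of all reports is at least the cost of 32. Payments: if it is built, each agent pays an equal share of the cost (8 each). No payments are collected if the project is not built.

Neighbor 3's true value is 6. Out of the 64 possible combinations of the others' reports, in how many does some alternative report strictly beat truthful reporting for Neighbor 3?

9

Others report (4, 6, 17): truth gives -2; report 4 gives 0 > -2. Violating.
Others report (4, 17, 6): truth gives -2; report 4 gives 0 > -2. Violating.
Others report (6, 4, 17): truth gives -2; report 4 gives 0 > -2. Violating.
Others report (6, 10, 10): truth gives -2; report 4 gives 0 > -2. Violating.
Others report (4, 4, 4): truth gives 0; no alternative beats it.
Others report (4, 4, 6): truth gives 0; no alternative beats it.
(Checking all 64 profiles: 9 have a profitable deviation, 55 do not.)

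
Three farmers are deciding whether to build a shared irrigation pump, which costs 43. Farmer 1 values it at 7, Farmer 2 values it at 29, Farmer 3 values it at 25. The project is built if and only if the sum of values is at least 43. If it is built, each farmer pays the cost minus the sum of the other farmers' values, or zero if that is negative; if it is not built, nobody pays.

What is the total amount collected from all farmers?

18

Total value 61 ≥ cost 43, so it is built.
Farmer 1: others sum to 54; max(0, 43 - 54) = 0.
Farmer 2: others sum to 32; max(0, 43 - 32) = 11.
Farmer 3: others sum to 36; max(0, 43 - 36) = 7.
Total collected = 0 + 11 + 7 = 18.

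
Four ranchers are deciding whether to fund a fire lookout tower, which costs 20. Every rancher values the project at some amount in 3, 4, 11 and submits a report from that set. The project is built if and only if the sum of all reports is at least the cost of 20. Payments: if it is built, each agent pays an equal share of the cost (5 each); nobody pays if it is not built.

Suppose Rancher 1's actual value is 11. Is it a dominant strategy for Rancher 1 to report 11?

Check each profile of the others' reports and compare truth against every alternative report.
Others report (3, 3, 3): truth gives 6, best alternative gives 0.
Others report (3, 3, 4): truth gives 6, best alternative gives 0.
Others report (3, 4, 3): truth gives 6, best alternative gives 0.
Others report (3, 4, 4): truth gives 6, best alternative gives 0.
Others report (4, 3, 3): truth gives 6, best alternative gives 0.
Others report (4, 3, 4): truth gives 6, best alternative gives 0.
(Remaining 21 profiles checked similarly; truth is weakly best in each.)
In every case the truthful report is at least as good as any alternative, so it is a dominant strategy.

Yes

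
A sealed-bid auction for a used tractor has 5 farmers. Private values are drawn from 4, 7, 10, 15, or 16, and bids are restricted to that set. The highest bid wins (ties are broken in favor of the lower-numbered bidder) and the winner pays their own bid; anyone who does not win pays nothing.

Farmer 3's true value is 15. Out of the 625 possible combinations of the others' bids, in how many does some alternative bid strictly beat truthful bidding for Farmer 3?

Others bid (4, 4, 4, 4): truth gives 0; bid 7 gives 8 > 0. Violating.
Others bid (4, 4, 4, 7): truth gives 0; bid 7 gives 8 > 0. Violating.
Others bid (4, 4, 4, 10): truth gives 0; bid 10 gives 5 > 0. Violating.
Others bid (4, 4, 7, 4): truth gives 0; bid 7 gives 8 > 0. Violating.
Others bid (4, 4, 4, 15): truth gives 0; no alternative beats it.
Others bid (4, 4, 4, 16): truth gives 0; no alternative beats it.
(Checking all 625 profiles: 36 have a profitable deviation, 589 do not.)

36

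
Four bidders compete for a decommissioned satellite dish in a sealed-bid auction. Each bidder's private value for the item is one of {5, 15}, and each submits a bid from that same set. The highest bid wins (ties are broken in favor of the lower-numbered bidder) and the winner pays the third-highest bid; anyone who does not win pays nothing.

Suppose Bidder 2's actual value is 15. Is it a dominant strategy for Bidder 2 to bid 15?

Check each profile of the others' bids and compare truth against every alternative bid.
Others bid (5, 5, 5): truth gives 10, best alternative gives 0.
Others bid (5, 5, 15): truth gives 10, best alternative gives 0.
Others bid (5, 15, 5): truth gives 10, best alternative gives 0.
Others bid (5, 15, 15): truth gives 0, best alternative gives 0.
Others bid (15, 5, 5): truth gives 0, best alternative gives 0.
Others bid (15, 5, 15): truth gives 0, best alternative gives 0.
(Remaining 2 profiles checked similarly; truth is weakly best in each.)
In every case the truthful bid is at least as good as any alternative, so it is a dominant strategy.

Yes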